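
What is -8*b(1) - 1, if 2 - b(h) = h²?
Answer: -9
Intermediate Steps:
b(h) = 2 - h²
-8*b(1) - 1 = -8*(2 - 1*1²) - 1 = -8*(2 - 1*1) - 1 = -8*(2 - 1) - 1 = -8*1 - 1 = -8 - 1 = -9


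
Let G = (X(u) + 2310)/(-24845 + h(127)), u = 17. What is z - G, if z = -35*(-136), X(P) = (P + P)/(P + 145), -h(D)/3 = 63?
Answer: 9652296167/2027754 ≈ 4760.1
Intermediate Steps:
h(D) = -189 (h(D) = -3*63 = -189)
X(P) = 2*P/(145 + P) (X(P) = (2*P)/(145 + P) = 2*P/(145 + P))
z = 4760
G = -187127/2027754 (G = (2*17/(145 + 17) + 2310)/(-24845 - 189) = (2*17/162 + 2310)/(-25034) = (2*17*(1/162) + 2310)*(-1/25034) = (17/81 + 2310)*(-1/25034) = (187127/81)*(-1/25034) = -187127/2027754 ≈ -0.092283)
z - G = 4760 - 1*(-187127/2027754) = 4760 + 187127/2027754 = 9652296167/2027754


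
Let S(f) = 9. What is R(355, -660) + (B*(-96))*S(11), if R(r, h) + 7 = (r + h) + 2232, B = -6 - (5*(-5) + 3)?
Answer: -11904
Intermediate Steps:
B = 16 (B = -6 - (-25 + 3) = -6 - 1*(-22) = -6 + 22 = 16)
R(r, h) = 2225 + h + r (R(r, h) = -7 + ((r + h) + 2232) = -7 + ((h + r) + 2232) = -7 + (2232 + h + r) = 2225 + h + r)
R(355, -660) + (B*(-96))*S(11) = (2225 - 660 + 355) + (16*(-96))*9 = 1920 - 1536*9 = 1920 - 13824 = -11904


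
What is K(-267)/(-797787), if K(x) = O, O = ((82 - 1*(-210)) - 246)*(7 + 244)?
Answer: -11546/797787 ≈ -0.014473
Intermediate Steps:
O = 11546 (O = ((82 + 210) - 246)*251 = (292 - 246)*251 = 46*251 = 11546)
K(x) = 11546
K(-267)/(-797787) = 11546/(-797787) = 11546*(-1/797787) = -11546/797787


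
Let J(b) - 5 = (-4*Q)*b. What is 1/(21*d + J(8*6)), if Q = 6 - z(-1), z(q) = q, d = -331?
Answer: -1/8290 ≈ -0.00012063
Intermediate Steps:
Q = 7 (Q = 6 - 1*(-1) = 6 + 1 = 7)
J(b) = 5 - 28*b (J(b) = 5 + (-4*7)*b = 5 - 28*b)
1/(21*d + J(8*6)) = 1/(21*(-331) + (5 - 224*6)) = 1/(-6951 + (5 - 28*48)) = 1/(-6951 + (5 - 1344)) = 1/(-6951 - 1339) = 1/(-8290) = -1/8290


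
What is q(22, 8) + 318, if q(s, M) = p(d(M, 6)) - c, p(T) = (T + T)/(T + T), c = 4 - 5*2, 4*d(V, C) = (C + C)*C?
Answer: 325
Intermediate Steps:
d(V, C) = C²/2 (d(V, C) = ((C + C)*C)/4 = ((2*C)*C)/4 = (2*C²)/4 = C²/2)
c = -6 (c = 4 - 10 = -6)
p(T) = 1 (p(T) = (2*T)/((2*T)) = (2*T)*(1/(2*T)) = 1)
q(s, M) = 7 (q(s, M) = 1 - 1*(-6) = 1 + 6 = 7)
q(22, 8) + 318 = 7 + 318 = 325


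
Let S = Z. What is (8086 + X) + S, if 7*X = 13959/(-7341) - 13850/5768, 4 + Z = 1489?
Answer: 472777379829/49400036 ≈ 9570.4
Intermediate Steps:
Z = 1485 (Z = -4 + 1489 = 1485)
S = 1485
X = -30364727/49400036 (X = (13959/(-7341) - 13850/5768)/7 = (13959*(-1/7341) - 13850*1/5768)/7 = (-4653/2447 - 6925/2884)/7 = (⅐)*(-30364727/7057148) = -30364727/49400036 ≈ -0.61467)
(8086 + X) + S = (8086 - 30364727/49400036) + 1485 = 399418326369/49400036 + 1485 = 472777379829/49400036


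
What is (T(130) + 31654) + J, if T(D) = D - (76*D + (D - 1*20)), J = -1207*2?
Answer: 19380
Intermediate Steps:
J = -2414
T(D) = 20 - 76*D (T(D) = D - (76*D + (D - 20)) = D - (76*D + (-20 + D)) = D - (-20 + 77*D) = D + (20 - 77*D) = 20 - 76*D)
(T(130) + 31654) + J = ((20 - 76*130) + 31654) - 2414 = ((20 - 9880) + 31654) - 2414 = (-9860 + 31654) - 2414 = 21794 - 2414 = 19380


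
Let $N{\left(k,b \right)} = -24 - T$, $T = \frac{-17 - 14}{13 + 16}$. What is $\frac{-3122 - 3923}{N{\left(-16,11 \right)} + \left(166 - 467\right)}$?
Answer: $\frac{204305}{9394} \approx 21.748$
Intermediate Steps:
$T = - \frac{31}{29} \approx -1.069$
$N{\left(k,b \right)} = - \frac{665}{29}$ ($N{\left(k,b \right)} = -24 - - \frac{31}{29} = -24 + \frac{31}{29} = - \frac{665}{29}$)
$\frac{-3122 - 3923}{N{\left(-16,11 \right)} + \left(166 - 467\right)} = \frac{-3122 - 3923}{- \frac{665}{29} + \left(166 - 467\right)} = - \frac{7045}{- \frac{665}{29} - 301} = - \frac{7045}{- \frac{9394}{29}} = \left(-7045\right) \left(- \frac{29}{9394}\right) = \frac{204305}{9394}$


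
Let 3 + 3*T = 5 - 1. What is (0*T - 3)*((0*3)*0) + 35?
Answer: 35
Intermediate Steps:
T = 1/3 (T = -1 + (5 - 1)/3 = -1 + (1/3)*4 = -1 + 4/3 = 1/3 ≈ 0.33333)
(0*T - 3)*((0*3)*0) + 35 = (0*(1/3) - 3)*((0*3)*0) + 35 = (0 - 3)*(0*0) + 35 = -3*0 + 35 = 0 + 35 = 35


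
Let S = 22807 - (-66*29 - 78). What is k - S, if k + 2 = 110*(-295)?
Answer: -57251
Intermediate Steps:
k = -32452 (k = -2 + 110*(-295) = -2 - 32450 = -32452)
S = 24799 (S = 22807 - (-1914 - 78) = 22807 - 1*(-1992) = 22807 + 1992 = 24799)
k - S = -32452 - 1*24799 = -32452 - 24799 = -57251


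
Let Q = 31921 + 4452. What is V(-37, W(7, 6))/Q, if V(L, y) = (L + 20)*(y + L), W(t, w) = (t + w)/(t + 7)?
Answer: 8585/509222 ≈ 0.016859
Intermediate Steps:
W(t, w) = (t + w)/(7 + t)
Q = 36373
V(L, y) = (20 + L)*(L + y)
V(-37, W(7, 6))/Q = ((-37)**2 + 20*(-37) + 20*((7 + 6)/(7 + 7)) - 37*(7 + 6)/(7 + 7))/36373 = (1369 - 740 + 20*(13/14) - 37*13/14)*(1/36373) = (1369 - 740 + 130/7 - 481/14)*(1/36373) = (8585/14)*(1/36373) = 8585/509222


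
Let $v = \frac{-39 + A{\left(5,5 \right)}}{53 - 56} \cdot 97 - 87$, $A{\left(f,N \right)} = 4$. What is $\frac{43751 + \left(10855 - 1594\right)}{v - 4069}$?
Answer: $- \frac{159036}{9073} \approx -17.529$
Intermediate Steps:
$v = \frac{3134}{3}$ ($v = \frac{-39 + 4}{53 - 56} \cdot 97 - 87 = - \frac{35}{-3} \cdot 97 - 87 = \left(-35\right) \left(- \frac{1}{3}\right) 97 - 87 = \frac{35}{3} \cdot 97 - 87 = \frac{3395}{3} - 87 = \frac{3134}{3} \approx 1044.7$)
$\frac{43751 + \left(10855 - 1594\right)}{v - 4069} = \frac{43751 + \left(10855 - 1594\right)}{\frac{3134}{3} - 4069} = \frac{43751 + \left(10855 - 1594\right)}{- \frac{9073}{3}} = \left(43751 + 9261\right) \left(- \frac{3}{9073}\right) = 53012 \left(- \frac{3}{9073}\right) = - \frac{159036}{9073}$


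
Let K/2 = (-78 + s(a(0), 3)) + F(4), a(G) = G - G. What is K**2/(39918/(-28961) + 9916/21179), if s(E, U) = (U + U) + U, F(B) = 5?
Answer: -5024686235648/279123023 ≈ -18002.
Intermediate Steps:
a(G) = 0
s(E, U) = 3*U (s(E, U) = 2*U + U = 3*U)
K = -128 (K = 2*((-78 + 3*3) + 5) = 2*((-78 + 9) + 5) = 2*(-69 + 5) = 2*(-64) = -128)
K**2/(39918/(-28961) + 9916/21179) = (-128)**2/(39918/(-28961) + 9916/21179) = 16384/(39918*(-1/28961) + 9916*(1/21179)) = 16384/(-39918/28961 + 9916/21179) = 16384/(-558246046/613365019) = 16384*(-613365019/558246046) = -5024686235648/279123023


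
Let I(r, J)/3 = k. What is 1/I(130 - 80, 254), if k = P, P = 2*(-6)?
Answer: -1/36 ≈ -0.027778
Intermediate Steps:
P = -12
k = -12
I(r, J) = -36 (I(r, J) = 3*(-12) = -36)
1/I(130 - 80, 254) = 1/(-36) = -1/36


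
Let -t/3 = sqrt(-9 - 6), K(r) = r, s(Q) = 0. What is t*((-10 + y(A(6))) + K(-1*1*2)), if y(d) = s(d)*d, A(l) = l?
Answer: 36*I*sqrt(15) ≈ 139.43*I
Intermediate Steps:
y(d) = 0 (y(d) = 0*d = 0)
t = -3*I*sqrt(15) (t = -3*sqrt(-9 - 6) = -3*I*sqrt(15) ≈ -11.619*I)
t*((-10 + y(A(6))) + K(-1*1*2)) = (-3*I*sqrt(15))*((-10 + 0) - 1*1*2) = (-3*I*sqrt(15))*(-10 - 1*2) = (-3*I*sqrt(15))*(-10 - 2) = -3*I*sqrt(15)*(-12) = 36*I*sqrt(15)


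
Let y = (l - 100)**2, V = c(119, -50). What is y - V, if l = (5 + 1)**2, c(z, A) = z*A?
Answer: 10046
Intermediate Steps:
c(z, A) = A*z
l = 36 (l = 6**2 = 36)
V = -5950 (V = -50*119 = -5950)
y = 4096 (y = (36 - 100)**2 = (-64)**2 = 4096)
y - V = 4096 - 1*(-5950) = 4096 + 5950 = 10046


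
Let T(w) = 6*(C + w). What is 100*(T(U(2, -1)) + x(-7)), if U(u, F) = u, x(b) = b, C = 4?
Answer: 2900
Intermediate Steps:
T(w) = 24 + 6*w (T(w) = 6*(4 + w) = 24 + 6*w)
100*(T(U(2, -1)) + x(-7)) = 100*((24 + 6*2) - 7) = 100*((24 + 12) - 7) = 100*(36 - 7) = 100*29 = 2900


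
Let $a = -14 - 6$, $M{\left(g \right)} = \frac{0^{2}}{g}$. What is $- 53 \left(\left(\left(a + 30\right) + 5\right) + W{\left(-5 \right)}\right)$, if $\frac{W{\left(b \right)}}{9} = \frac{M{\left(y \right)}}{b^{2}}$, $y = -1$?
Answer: $-795$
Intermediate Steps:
$M{\left(g \right)} = 0$ ($M{\left(g \right)} = \frac{0}{g} = 0$)
$a = -20$ ($a = -14 - 6 = -20$)
$W{\left(b \right)} = 0$ ($W{\left(b \right)} = 9 \frac{0}{b^{2}} = 9 \cdot 0 = 0$)
$- 53 \left(\left(\left(a + 30\right) + 5\right) + W{\left(-5 \right)}\right) = - 53 \left(\left(\left(-20 + 30\right) + 5\right) + 0\right) = - 53 \left(\left(10 + 5\right) + 0\right) = - 53 \left(15 + 0\right) = \left(-53\right) 15 = -795$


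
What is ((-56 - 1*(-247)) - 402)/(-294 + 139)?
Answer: 211/155 ≈ 1.3613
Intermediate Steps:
((-56 - 1*(-247)) - 402)/(-294 + 139) = ((-56 + 247) - 402)/(-155) = (191 - 402)*(-1/155) = -211*(-1/155) = 211/155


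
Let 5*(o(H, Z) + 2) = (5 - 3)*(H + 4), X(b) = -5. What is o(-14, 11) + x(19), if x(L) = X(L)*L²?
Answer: -1811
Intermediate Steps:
o(H, Z) = -⅖ + 2*H/5 (o(H, Z) = -2 + ((5 - 3)*(H + 4))/5 = -2 + (2*(4 + H))/5 = -2 + (8 + 2*H)/5 = -2 + (8/5 + 2*H/5) = -⅖ + 2*H/5)
x(L) = -5*L²
o(-14, 11) + x(19) = (-⅖ + (⅖)*(-14)) - 5*19² = (-⅖ - 28/5) - 5*361 = -6 - 1805 = -1811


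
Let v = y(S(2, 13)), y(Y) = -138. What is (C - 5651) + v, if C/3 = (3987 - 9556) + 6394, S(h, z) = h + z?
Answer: -3314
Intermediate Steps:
C = 2475 (C = 3*((3987 - 9556) + 6394) = 3*(-5569 + 6394) = 3*825 = 2475)
v = -138
(C - 5651) + v = (2475 - 5651) - 138 = -3176 - 138 = -3314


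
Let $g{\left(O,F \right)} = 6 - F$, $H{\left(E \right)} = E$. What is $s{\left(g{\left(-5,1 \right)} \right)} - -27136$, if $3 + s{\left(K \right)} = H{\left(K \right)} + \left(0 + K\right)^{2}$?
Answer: $27163$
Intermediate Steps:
$s{\left(K \right)} = -3 + K + K^{2}$ ($s{\left(K \right)} = -3 + \left(K + \left(0 + K\right)^{2}\right) = -3 + \left(K + K^{2}\right) = -3 + K + K^{2}$)
$s{\left(g{\left(-5,1 \right)} \right)} - -27136 = \left(-3 + \left(6 - 1\right) + \left(6 - 1\right)^{2}\right) - -27136 = \left(-3 + \left(6 - 1\right) + \left(6 - 1\right)^{2}\right) + 27136 = \left(-3 + 5 + 5^{2}\right) + 27136 = \left(-3 + 5 + 25\right) + 27136 = 27 + 27136 = 27163$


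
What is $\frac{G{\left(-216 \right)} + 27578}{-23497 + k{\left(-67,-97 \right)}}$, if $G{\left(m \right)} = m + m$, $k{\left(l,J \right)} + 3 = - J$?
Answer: $- \frac{27146}{23403} \approx -1.1599$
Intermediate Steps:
$k{\left(l,J \right)} = -3 - J$
$G{\left(m \right)} = 2 m$
$\frac{G{\left(-216 \right)} + 27578}{-23497 + k{\left(-67,-97 \right)}} = \frac{2 \left(-216\right) + 27578}{-23497 - -94} = \frac{-432 + 27578}{-23497 + \left(-3 + 97\right)} = \frac{27146}{-23497 + 94} = \frac{27146}{-23403} = 27146 \left(- \frac{1}{23403}\right) = - \frac{27146}{23403}$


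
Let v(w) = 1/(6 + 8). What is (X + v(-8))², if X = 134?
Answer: 3523129/196 ≈ 17975.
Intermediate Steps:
v(w) = 1/14
(X + v(-8))² = (134 + 1/14)² = (1877/14)² = 3523129/196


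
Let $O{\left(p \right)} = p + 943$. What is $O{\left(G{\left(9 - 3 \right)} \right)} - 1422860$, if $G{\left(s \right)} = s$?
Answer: $-1421911$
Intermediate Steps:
$O{\left(p \right)} = 943 + p$
$O{\left(G{\left(9 - 3 \right)} \right)} - 1422860 = \left(943 + \left(9 - 3\right)\right) - 1422860 = \left(943 + 6\right) - 1422860 = 949 - 1422860 = -1421911$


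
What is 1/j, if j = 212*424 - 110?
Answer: 1/89778 ≈ 1.1139e-5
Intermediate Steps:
j = 89778 (j = 89888 - 110 = 89778)
1/j = 1/89778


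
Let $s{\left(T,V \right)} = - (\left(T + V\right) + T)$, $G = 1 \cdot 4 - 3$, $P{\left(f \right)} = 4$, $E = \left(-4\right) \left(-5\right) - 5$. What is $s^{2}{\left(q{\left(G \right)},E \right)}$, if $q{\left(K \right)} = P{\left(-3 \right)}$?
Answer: $529$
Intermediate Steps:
$E = 15$ ($E = 20 - 5 = 15$)
$G = 1$ ($G = 4 - 3 = 1$)
$q{\left(K \right)} = 4$
$s{\left(T,V \right)} = - V - 2 T$ ($s{\left(T,V \right)} = - (V + 2 T) = - V - 2 T$)
$s^{2}{\left(q{\left(G \right)},E \right)} = \left(\left(-1\right) 15 - 8\right)^{2} = \left(-15 - 8\right)^{2} = \left(-23\right)^{2} = 529$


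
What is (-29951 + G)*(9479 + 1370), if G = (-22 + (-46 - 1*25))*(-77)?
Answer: -247248710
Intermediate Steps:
G = 7161 (G = (-22 + (-46 - 25))*(-77) = (-22 - 71)*(-77) = -93*(-77) = 7161)
(-29951 + G)*(9479 + 1370) = (-29951 + 7161)*(9479 + 1370) = -22790*10849 = -247248710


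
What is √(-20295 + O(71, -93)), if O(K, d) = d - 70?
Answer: I*√20458 ≈ 143.03*I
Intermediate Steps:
O(K, d) = -70 + d
√(-20295 + O(71, -93)) = √(-20295 + (-70 - 93)) = √(-20295 - 163) = √(-20458) = I*√20458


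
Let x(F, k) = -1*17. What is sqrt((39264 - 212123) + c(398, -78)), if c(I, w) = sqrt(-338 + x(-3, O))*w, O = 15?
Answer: sqrt(-172859 - 78*I*sqrt(355)) ≈ 1.767 - 415.77*I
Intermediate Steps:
x(F, k) = -17
c(I, w) = I*w*sqrt(355) (c(I, w) = sqrt(-338 - 17)*w = sqrt(-355)*w = (I*sqrt(355))*w = I*w*sqrt(355))
sqrt((39264 - 212123) + c(398, -78)) = sqrt((39264 - 212123) + I*(-78)*sqrt(355)) = sqrt(-172859 - 78*I*sqrt(355))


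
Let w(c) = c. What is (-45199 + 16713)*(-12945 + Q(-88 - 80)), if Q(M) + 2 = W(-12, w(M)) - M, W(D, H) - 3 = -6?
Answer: 364108052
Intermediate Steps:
W(D, H) = -3 (W(D, H) = 3 - 6 = -3)
Q(M) = -5 - M (Q(M) = -2 + (-3 - M) = -5 - M)
(-45199 + 16713)*(-12945 + Q(-88 - 80)) = (-45199 + 16713)*(-12945 + (-5 - (-88 - 80))) = -28486*(-12945 + (-5 - 1*(-168))) = -28486*(-12945 + (-5 + 168)) = -28486*(-12945 + 163) = -28486*(-12782) = 364108052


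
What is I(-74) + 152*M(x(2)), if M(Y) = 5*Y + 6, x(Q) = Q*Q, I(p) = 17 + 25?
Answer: 3994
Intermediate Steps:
I(p) = 42
x(Q) = Q**2
M(Y) = 6 + 5*Y
I(-74) + 152*M(x(2)) = 42 + 152*(6 + 5*2**2) = 42 + 152*(6 + 5*4) = 42 + 152*(6 + 20) = 42 + 152*26 = 42 + 3952 = 3994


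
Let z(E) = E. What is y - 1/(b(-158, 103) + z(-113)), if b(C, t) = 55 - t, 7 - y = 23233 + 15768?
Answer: -6278033/161 ≈ -38994.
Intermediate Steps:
y = -38994 (y = 7 - (23233 + 15768) = 7 - 1*39001 = 7 - 39001 = -38994)
y - 1/(b(-158, 103) + z(-113)) = -38994 - 1/((55 - 1*103) - 113) = -38994 - 1/((55 - 103) - 113) = -38994 - 1/(-48 - 113) = -38994 - 1/(-161) = -38994 - 1*(-1/161) = -38994 + 1/161 = -6278033/161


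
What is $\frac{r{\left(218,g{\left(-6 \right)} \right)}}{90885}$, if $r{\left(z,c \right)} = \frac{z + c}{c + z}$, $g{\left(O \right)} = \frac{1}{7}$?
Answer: $\frac{1}{90885} \approx 1.1003 \cdot 10^{-5}$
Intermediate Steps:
$g{\left(O \right)} = \frac{1}{7}$
$r{\left(z,c \right)} = 1$ ($r{\left(z,c \right)} = \frac{c + z}{c + z} = 1$)
$\frac{r{\left(218,g{\left(-6 \right)} \right)}}{90885} = 1 \cdot \frac{1}{90885} = \frac{1}{90885}$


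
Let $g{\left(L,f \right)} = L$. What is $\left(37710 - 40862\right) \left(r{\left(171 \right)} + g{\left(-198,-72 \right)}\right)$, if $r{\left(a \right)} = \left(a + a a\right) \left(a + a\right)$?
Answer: $-31705041312$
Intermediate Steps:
$r{\left(a \right)} = 2 a \left(a + a^{2}\right)$ ($r{\left(a \right)} = \left(a + a^{2}\right) 2 a = 2 a \left(a + a^{2}\right)$)
$\left(37710 - 40862\right) \left(r{\left(171 \right)} + g{\left(-198,-72 \right)}\right) = \left(37710 - 40862\right) \left(2 \cdot 171^{2} \left(1 + 171\right) - 198\right) = - 3152 \left(2 \cdot 29241 \cdot 172 - 198\right) = - 3152 \left(10058904 - 198\right) = \left(-3152\right) 10058706 = -31705041312$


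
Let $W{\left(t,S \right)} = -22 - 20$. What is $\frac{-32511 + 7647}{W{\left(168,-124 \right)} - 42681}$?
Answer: $\frac{8288}{14241} \approx 0.58198$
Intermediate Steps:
$W{\left(t,S \right)} = -42$
$\frac{-32511 + 7647}{W{\left(168,-124 \right)} - 42681} = \frac{-32511 + 7647}{-42 - 42681} = - \frac{24864}{-42723} = \left(-24864\right) \left(- \frac{1}{42723}\right) = \frac{8288}{14241}$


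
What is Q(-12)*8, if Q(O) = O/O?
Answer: 8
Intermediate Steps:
Q(O) = 1
Q(-12)*8 = 1*8 = 8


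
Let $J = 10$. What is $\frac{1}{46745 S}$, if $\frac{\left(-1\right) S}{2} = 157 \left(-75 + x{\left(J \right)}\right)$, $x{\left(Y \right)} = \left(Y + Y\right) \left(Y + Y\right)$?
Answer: $- \frac{1}{4770327250} \approx -2.0963 \cdot 10^{-10}$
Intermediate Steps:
$x{\left(Y \right)} = 4 Y^{2}$ ($x{\left(Y \right)} = 2 Y 2 Y = 4 Y^{2}$)
$S = -102050$ ($S = - 2 \cdot 157 \left(-75 + 4 \cdot 10^{2}\right) = - 2 \cdot 157 \left(-75 + 4 \cdot 100\right) = - 2 \cdot 157 \left(-75 + 400\right) = - 2 \cdot 157 \cdot 325 = \left(-2\right) 51025 = -102050$)
$\frac{1}{46745 S} = \frac{1}{46745 \left(-102050\right)} = \frac{1}{46745} \left(- \frac{1}{102050}\right) = - \frac{1}{4770327250}$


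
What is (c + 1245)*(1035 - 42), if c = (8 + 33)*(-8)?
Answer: 910581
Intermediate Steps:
c = -328 (c = 41*(-8) = -328)
(c + 1245)*(1035 - 42) = (-328 + 1245)*(1035 - 42) = 917*993 = 910581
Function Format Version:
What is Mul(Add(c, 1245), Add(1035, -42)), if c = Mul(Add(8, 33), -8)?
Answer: 910581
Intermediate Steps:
c = -328 (c = Mul(41, -8) = -328)
Mul(Add(c, 1245), Add(1035, -42)) = Mul(Add(-328, 1245), Add(1035, -42)) = Mul(917, 993) = 910581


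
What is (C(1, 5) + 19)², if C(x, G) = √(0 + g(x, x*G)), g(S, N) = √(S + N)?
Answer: (19 + 6^(¼))² ≈ 422.92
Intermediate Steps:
g(S, N) = √(N + S)
C(x, G) = (x + G*x)^(¼) (C(x, G) = √(0 + √(x*G + x)) = √(0 + √(G*x + x)) = √(0 + √(x + G*x)) = √(√(x + G*x)) = (x + G*x)^(¼))
(C(1, 5) + 19)² = ((1*(1 + 5))^(¼) + 19)² = ((1*6)^(¼) + 19)² = (6^(¼) + 19)² = (19 + 6^(¼))²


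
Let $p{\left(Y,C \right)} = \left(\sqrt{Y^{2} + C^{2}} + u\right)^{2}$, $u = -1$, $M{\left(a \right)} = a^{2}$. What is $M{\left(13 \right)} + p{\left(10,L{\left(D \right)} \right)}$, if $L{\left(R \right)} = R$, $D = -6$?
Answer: $306 - 4 \sqrt{34} \approx 282.68$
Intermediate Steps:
$p{\left(Y,C \right)} = \left(-1 + \sqrt{C^{2} + Y^{2}}\right)^{2}$ ($p{\left(Y,C \right)} = \left(\sqrt{Y^{2} + C^{2}} - 1\right)^{2} = \left(\sqrt{C^{2} + Y^{2}} - 1\right)^{2} = \left(-1 + \sqrt{C^{2} + Y^{2}}\right)^{2}$)
$M{\left(13 \right)} + p{\left(10,L{\left(D \right)} \right)} = 13^{2} + \left(-1 + \sqrt{\left(-6\right)^{2} + 10^{2}}\right)^{2} = 169 + \left(-1 + \sqrt{36 + 100}\right)^{2} = 169 + \left(-1 + \sqrt{136}\right)^{2} = 169 + \left(-1 + 2 \sqrt{34}\right)^{2}$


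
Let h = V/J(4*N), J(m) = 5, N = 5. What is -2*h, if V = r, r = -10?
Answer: 4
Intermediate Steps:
V = -10
h = -2 (h = -10/5 = -10*⅕ = -2)
-2*h = -2*(-2) = 4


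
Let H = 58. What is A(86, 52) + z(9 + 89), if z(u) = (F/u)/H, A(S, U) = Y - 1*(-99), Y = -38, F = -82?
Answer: 173321/2842 ≈ 60.986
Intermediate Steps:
A(S, U) = 61 (A(S, U) = -38 - 1*(-99) = -38 + 99 = 61)
z(u) = -41/(29*u) (z(u) = -82/u/58 = -82/u*(1/58) = -41/(29*u))
A(86, 52) + z(9 + 89) = 61 - 41/(29*(9 + 89)) = 61 - 41/29/98 = 61 - 41/29*1/98 = 61 - 41/2842 = 173321/2842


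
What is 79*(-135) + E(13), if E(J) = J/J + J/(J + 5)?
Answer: -191939/18 ≈ -10663.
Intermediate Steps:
E(J) = 1 + J/(5 + J)
79*(-135) + E(13) = 79*(-135) + (5 + 2*13)/(5 + 13) = -10665 + (5 + 26)/18 = -10665 + (1/18)*31 = -10665 + 31/18 = -191939/18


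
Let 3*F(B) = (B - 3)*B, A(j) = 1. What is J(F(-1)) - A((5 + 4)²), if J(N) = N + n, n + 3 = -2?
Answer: -14/3 ≈ -4.6667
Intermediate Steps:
n = -5 (n = -3 - 2 = -5)
F(B) = B*(-3 + B)/3 (F(B) = ((B - 3)*B)/3 = ((-3 + B)*B)/3 = (B*(-3 + B))/3 = B*(-3 + B)/3)
J(N) = -5 + N (J(N) = N - 5 = -5 + N)
J(F(-1)) - A((5 + 4)²) = (-5 + (⅓)*(-1)*(-3 - 1)) - 1*1 = (-5 + (⅓)*(-1)*(-4)) - 1 = (-5 + 4/3) - 1 = -11/3 - 1 = -14/3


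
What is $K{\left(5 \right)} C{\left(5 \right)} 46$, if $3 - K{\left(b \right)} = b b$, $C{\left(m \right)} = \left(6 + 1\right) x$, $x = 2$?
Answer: $-14168$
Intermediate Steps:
$C{\left(m \right)} = 14$ ($C{\left(m \right)} = \left(6 + 1\right) 2 = 7 \cdot 2 = 14$)
$K{\left(b \right)} = 3 - b^{2}$ ($K{\left(b \right)} = 3 - b b = 3 - b^{2}$)
$K{\left(5 \right)} C{\left(5 \right)} 46 = \left(3 - 5^{2}\right) 14 \cdot 46 = \left(3 - 25\right) 14 \cdot 46 = \left(-22\right) 14 \cdot 46 = \left(-308\right) 46 = -14168$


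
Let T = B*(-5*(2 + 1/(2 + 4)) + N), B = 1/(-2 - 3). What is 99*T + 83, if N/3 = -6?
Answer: 6539/10 ≈ 653.90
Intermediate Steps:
N = -18 (N = 3*(-6) = -18)
B = -⅕ (B = 1/(-5) = -⅕ ≈ -0.20000)
T = 173/30 (T = -(-5*(2 + 1/(2 + 4)) - 18)/5 = -(-5*(2 + 1/6) - 18)/5 = -(-5*(2 + ⅙) - 18)/5 = -(-5*13/6 - 18)/5 = -(-65/6 - 18)/5 = -⅕*(-173/6) = 173/30 ≈ 5.7667)
99*T + 83 = 99*(173/30) + 83 = 5709/10 + 83 = 6539/10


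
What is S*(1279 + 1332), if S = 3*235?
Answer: 1840755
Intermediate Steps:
S = 705
S*(1279 + 1332) = 705*(1279 + 1332) = 705*2611 = 1840755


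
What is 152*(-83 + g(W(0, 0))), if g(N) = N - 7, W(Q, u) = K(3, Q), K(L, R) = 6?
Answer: -12768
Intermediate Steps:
W(Q, u) = 6
g(N) = -7 + N
152*(-83 + g(W(0, 0))) = 152*(-83 + (-7 + 6)) = 152*(-83 - 1) = 152*(-84) = -12768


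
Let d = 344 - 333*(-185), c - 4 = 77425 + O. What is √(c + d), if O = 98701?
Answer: √238079 ≈ 487.93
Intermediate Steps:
c = 176130 (c = 4 + (77425 + 98701) = 4 + 176126 = 176130)
d = 61949 (d = 344 + 61605 = 61949)
√(c + d) = √(176130 + 61949) = √238079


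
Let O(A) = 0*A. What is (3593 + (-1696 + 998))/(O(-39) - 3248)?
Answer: -2895/3248 ≈ -0.89132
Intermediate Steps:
O(A) = 0
(3593 + (-1696 + 998))/(O(-39) - 3248) = (3593 + (-1696 + 998))/(0 - 3248) = (3593 - 698)/(-3248) = 2895*(-1/3248) = -2895/3248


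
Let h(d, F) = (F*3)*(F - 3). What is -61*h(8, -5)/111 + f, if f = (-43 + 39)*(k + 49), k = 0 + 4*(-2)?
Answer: -8508/37 ≈ -229.95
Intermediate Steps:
k = -8 (k = 0 - 8 = -8)
h(d, F) = 3*F*(-3 + F) (h(d, F) = (3*F)*(-3 + F) = 3*F*(-3 + F))
f = -164 (f = (-43 + 39)*(-8 + 49) = -4*41 = -164)
-61*h(8, -5)/111 + f = -61*3*(-5)*(-3 - 5)/111 - 164 = -61*3*(-5)*(-8)/111 - 164 = -7320/111 - 164 = -61*40/37 - 164 = -2440/37 - 164 = -8508/37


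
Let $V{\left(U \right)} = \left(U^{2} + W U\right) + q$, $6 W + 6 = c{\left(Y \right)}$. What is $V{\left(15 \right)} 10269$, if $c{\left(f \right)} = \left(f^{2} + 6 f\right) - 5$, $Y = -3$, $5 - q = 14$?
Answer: $1704654$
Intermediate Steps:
$q = -9$ ($q = 5 - 14 = -9$)
$c{\left(f \right)} = -5 + f^{2} + 6 f$
$W = - \frac{10}{3}$ ($W = -1 + \frac{-5 + \left(-3\right)^{2} + 6 \left(-3\right)}{6} = -1 + \frac{-5 + 9 - 18}{6} = -1 + \frac{1}{6} \left(-14\right) = -1 - \frac{7}{3} = - \frac{10}{3} \approx -3.3333$)
$V{\left(U \right)} = -9 + U^{2} - \frac{10 U}{3}$ ($V{\left(U \right)} = \left(U^{2} - \frac{10 U}{3}\right) - 9 = -9 + U^{2} - \frac{10 U}{3}$)
$V{\left(15 \right)} 10269 = \left(-9 + 15^{2} - 50\right) 10269 = \left(-9 + 225 - 50\right) 10269 = 166 \cdot 10269 = 1704654$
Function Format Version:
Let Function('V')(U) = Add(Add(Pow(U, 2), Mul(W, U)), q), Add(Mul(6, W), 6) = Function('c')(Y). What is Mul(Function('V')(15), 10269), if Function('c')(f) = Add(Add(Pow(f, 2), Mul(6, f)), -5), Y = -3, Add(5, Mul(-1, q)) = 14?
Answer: 1704654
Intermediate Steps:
q = -9 (q = Add(5, Mul(-1, 14)) = Add(5, -14) = -9)
Function('c')(f) = Add(-5, Pow(f, 2), Mul(6, f))
W = Rational(-10, 3) (W = Add(-1, Mul(Rational(1, 6), Add(-5, Pow(-3, 2), Mul(6, -3)))) = Add(-1, Mul(Rational(1, 6), Add(-5, 9, -18))) = Add(-1, Mul(Rational(1, 6), -14)) = Add(-1, Rational(-7, 3)) = Rational(-10, 3) ≈ -3.3333)
Function('V')(U) = Add(-9, Pow(U, 2), Mul(Rational(-10, 3), U)) (Function('V')(U) = Add(Add(Pow(U, 2), Mul(Rational(-10, 3), U)), -9) = Add(-9, Pow(U, 2), Mul(Rational(-10, 3), U)))
Mul(Function('V')(15), 10269) = Mul(Add(-9, Pow(15, 2), Mul(Rational(-10, 3), 15)), 10269) = Mul(Add(-9, 225, -50), 10269) = Mul(166, 10269) = 1704654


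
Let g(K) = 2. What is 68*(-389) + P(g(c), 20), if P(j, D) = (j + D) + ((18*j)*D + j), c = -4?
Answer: -25708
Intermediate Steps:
P(j, D) = D + 2*j + 18*D*j (P(j, D) = (D + j) + (18*D*j + j) = (D + j) + (j + 18*D*j) = D + 2*j + 18*D*j)
68*(-389) + P(g(c), 20) = 68*(-389) + (20 + 2*2 + 18*20*2) = -26452 + (20 + 4 + 720) = -26452 + 744 = -25708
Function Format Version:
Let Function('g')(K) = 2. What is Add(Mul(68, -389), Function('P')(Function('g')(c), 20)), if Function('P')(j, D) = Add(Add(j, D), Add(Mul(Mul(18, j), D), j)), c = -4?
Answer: -25708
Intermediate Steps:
Function('P')(j, D) = Add(D, Mul(2, j), Mul(18, D, j)) (Function('P')(j, D) = Add(Add(D, j), Add(Mul(18, D, j), j)) = Add(Add(D, j), Add(j, Mul(18, D, j))) = Add(D, Mul(2, j), Mul(18, D, j)))
Add(Mul(68, -389), Function('P')(Function('g')(c), 20)) = Add(Mul(68, -389), Add(20, Mul(2, 2), Mul(18, 20, 2))) = Add(-26452, Add(20, 4, 720)) = Add(-26452, 744) = -25708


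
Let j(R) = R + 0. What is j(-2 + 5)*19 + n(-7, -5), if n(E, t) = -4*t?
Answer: 77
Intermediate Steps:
j(R) = R
j(-2 + 5)*19 + n(-7, -5) = (-2 + 5)*19 - 4*(-5) = 3*19 + 20 = 57 + 20 = 77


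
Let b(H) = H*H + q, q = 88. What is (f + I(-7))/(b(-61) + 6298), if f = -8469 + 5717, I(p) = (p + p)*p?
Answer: -2654/10107 ≈ -0.26259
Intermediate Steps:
I(p) = 2*p**2 (I(p) = (2*p)*p = 2*p**2)
f = -2752
b(H) = 88 + H**2 (b(H) = H*H + 88 = H**2 + 88 = 88 + H**2)
(f + I(-7))/(b(-61) + 6298) = (-2752 + 2*(-7)**2)/((88 + (-61)**2) + 6298) = (-2752 + 2*49)/((88 + 3721) + 6298) = (-2752 + 98)/(3809 + 6298) = -2654/10107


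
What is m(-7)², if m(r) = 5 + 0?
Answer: 25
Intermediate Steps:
m(r) = 5
m(-7)² = 5² = 25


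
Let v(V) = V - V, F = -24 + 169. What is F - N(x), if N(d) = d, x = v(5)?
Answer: 145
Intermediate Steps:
F = 145
v(V) = 0
x = 0
F - N(x) = 145 - 1*0 = 145 + 0 = 145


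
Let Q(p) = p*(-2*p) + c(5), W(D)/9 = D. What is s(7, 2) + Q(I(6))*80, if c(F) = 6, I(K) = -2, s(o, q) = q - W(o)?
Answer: -221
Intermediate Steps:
W(D) = 9*D
s(o, q) = q - 9*o
Q(p) = 6 - 2*p² (Q(p) = p*(-2*p) + 6 = -2*p² + 6 = 6 - 2*p²)
s(7, 2) + Q(I(6))*80 = (2 - 9*7) + (6 - 2*(-2)²)*80 = (2 - 63) + (6 - 2*4)*80 = -61 + (6 - 8)*80 = -61 - 2*80 = -61 - 160 = -221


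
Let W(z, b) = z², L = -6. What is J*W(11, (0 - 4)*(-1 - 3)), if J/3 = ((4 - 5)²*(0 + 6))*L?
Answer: -13068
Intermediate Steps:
J = -108 (J = 3*(((4 - 5)²*(0 + 6))*(-6)) = 3*(((-1)²*6)*(-6)) = 3*((1*6)*(-6)) = 3*(6*(-6)) = 3*(-36) = -108)
J*W(11, (0 - 4)*(-1 - 3)) = -108*11² = -108*121 = -13068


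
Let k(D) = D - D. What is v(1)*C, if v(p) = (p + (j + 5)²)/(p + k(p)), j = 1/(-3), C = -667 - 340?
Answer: -206435/9 ≈ -22937.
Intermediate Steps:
C = -1007
j = -⅓ ≈ -0.33333
k(D) = 0
v(p) = (196/9 + p)/p (v(p) = (p + (-⅓ + 5)²)/(p + 0) = (p + (14/3)²)/p = (p + 196/9)/p = (196/9 + p)/p)
v(1)*C = ((196/9 + 1)/1)*(-1007) = (1*(205/9))*(-1007) = (205/9)*(-1007) = -206435/9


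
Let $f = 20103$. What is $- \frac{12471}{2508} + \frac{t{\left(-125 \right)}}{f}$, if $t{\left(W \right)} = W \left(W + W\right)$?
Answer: $- \frac{57443171}{16806108} \approx -3.418$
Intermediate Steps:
$t{\left(W \right)} = 2 W^{2}$ ($t{\left(W \right)} = W 2 W = 2 W^{2}$)
$- \frac{12471}{2508} + \frac{t{\left(-125 \right)}}{f} = - \frac{12471}{2508} + \frac{2 \left(-125\right)^{2}}{20103} = \left(-12471\right) \frac{1}{2508} + 2 \cdot 15625 \cdot \frac{1}{20103} = - \frac{4157}{836} + 31250 \cdot \frac{1}{20103} = - \frac{4157}{836} + \frac{31250}{20103} = - \frac{57443171}{16806108}$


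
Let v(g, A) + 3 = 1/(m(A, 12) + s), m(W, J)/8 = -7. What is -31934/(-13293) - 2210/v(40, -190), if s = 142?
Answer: 362096374/488043 ≈ 741.94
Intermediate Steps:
m(W, J) = -56 (m(W, J) = 8*(-7) = -56)
v(g, A) = -257/86 (v(g, A) = -3 + 1/(-56 + 142) = -3 + 1/86 = -257/86)
-31934/(-13293) - 2210/v(40, -190) = -31934/(-13293) - 2210/(-257/86) = -31934*(-1/13293) - 2210*(-86/257) = 4562/1899 + 190060/257 = 362096374/488043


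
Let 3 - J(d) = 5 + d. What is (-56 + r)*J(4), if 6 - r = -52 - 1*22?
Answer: -144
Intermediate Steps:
r = 80 (r = 6 - (-52 - 1*22) = 6 - (-52 - 22) = 6 - 1*(-74) = 6 + 74 = 80)
J(d) = -2 - d (J(d) = 3 - (5 + d) = 3 + (-5 - d) = -2 - d)
(-56 + r)*J(4) = (-56 + 80)*(-2 - 1*4) = 24*(-2 - 4) = 24*(-6) = -144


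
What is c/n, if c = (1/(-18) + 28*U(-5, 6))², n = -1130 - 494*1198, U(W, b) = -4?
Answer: -4068289/192113208 ≈ -0.021177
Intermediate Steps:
n = -592942 (n = -1130 - 591812 = -592942)
c = 4068289/324 (c = (1/(-18) + 28*(-4))² = (-1/18 - 112)² = (-2017/18)² = 4068289/324 ≈ 12556.)
c/n = (4068289/324)/(-592942) = (4068289/324)*(-1/592942) = -4068289/192113208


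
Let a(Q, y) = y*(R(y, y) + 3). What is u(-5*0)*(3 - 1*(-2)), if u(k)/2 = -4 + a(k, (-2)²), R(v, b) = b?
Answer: 240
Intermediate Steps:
a(Q, y) = y*(3 + y) (a(Q, y) = y*(y + 3) = y*(3 + y))
u(k) = 48 (u(k) = 2*(-4 + (-2)²*(3 + (-2)²)) = 2*(-4 + 4*(3 + 4)) = 2*(-4 + 4*7) = 2*(-4 + 28) = 2*24 = 48)
u(-5*0)*(3 - 1*(-2)) = 48*(3 - 1*(-2)) = 48*(3 + 2) = 48*5 = 240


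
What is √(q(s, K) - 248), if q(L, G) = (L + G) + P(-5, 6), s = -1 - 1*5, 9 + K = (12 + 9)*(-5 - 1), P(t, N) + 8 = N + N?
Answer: I*√385 ≈ 19.621*I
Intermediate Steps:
P(t, N) = -8 + 2*N (P(t, N) = -8 + (N + N) = -8 + 2*N)
K = -135 (K = -9 + (12 + 9)*(-5 - 1) = -9 + 21*(-6) = -9 - 126 = -135)
s = -6 (s = -1 - 5 = -6)
q(L, G) = 4 + G + L (q(L, G) = (L + G) + (-8 + 2*6) = (G + L) + (-8 + 12) = (G + L) + 4 = 4 + G + L)
√(q(s, K) - 248) = √((4 - 135 - 6) - 248) = √(-137 - 248) = √(-385) = I*√385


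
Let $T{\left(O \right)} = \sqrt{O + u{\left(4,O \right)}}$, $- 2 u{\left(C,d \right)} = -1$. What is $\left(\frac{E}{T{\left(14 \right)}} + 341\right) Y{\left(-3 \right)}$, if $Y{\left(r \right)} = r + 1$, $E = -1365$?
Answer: $-682 + \frac{2730 \sqrt{58}}{29} \approx 34.933$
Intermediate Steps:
$u{\left(C,d \right)} = \frac{1}{2}$ ($u{\left(C,d \right)} = \left(- \frac{1}{2}\right) \left(-1\right) = \frac{1}{2}$)
$T{\left(O \right)} = \sqrt{\frac{1}{2} + O}$ ($T{\left(O \right)} = \sqrt{O + \frac{1}{2}} = \sqrt{\frac{1}{2} + O}$)
$Y{\left(r \right)} = 1 + r$
$\left(\frac{E}{T{\left(14 \right)}} + 341\right) Y{\left(-3 \right)} = \left(- \frac{1365}{\frac{1}{2} \sqrt{2 + 4 \cdot 14}} + 341\right) \left(1 - 3\right) = \left(- \frac{1365}{\frac{1}{2} \sqrt{2 + 56}} + 341\right) \left(-2\right) = \left(- \frac{1365}{\frac{1}{2} \sqrt{58}} + 341\right) \left(-2\right) = \left(- 1365 \frac{\sqrt{58}}{29} + 341\right) \left(-2\right) = \left(- \frac{1365 \sqrt{58}}{29} + 341\right) \left(-2\right) = \left(341 - \frac{1365 \sqrt{58}}{29}\right) \left(-2\right) = -682 + \frac{2730 \sqrt{58}}{29}$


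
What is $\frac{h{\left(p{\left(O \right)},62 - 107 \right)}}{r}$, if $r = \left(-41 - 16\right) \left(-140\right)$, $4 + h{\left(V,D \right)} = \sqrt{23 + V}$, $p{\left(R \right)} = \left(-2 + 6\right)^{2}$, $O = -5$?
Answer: $- \frac{1}{1995} + \frac{\sqrt{39}}{7980} \approx 0.00028133$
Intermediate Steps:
$p{\left(R \right)} = 16$ ($p{\left(R \right)} = 4^{2} = 16$)
$h{\left(V,D \right)} = -4 + \sqrt{23 + V}$
$r = 7980$ ($r = \left(-57\right) \left(-140\right) = 7980$)
$\frac{h{\left(p{\left(O \right)},62 - 107 \right)}}{r} = \frac{-4 + \sqrt{23 + 16}}{7980} = \left(-4 + \sqrt{39}\right) \frac{1}{7980} = - \frac{1}{1995} + \frac{\sqrt{39}}{7980}$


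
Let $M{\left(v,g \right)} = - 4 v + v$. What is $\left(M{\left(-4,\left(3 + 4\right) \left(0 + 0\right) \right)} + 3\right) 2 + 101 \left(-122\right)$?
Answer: $-12292$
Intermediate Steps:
$M{\left(v,g \right)} = - 3 v$
$\left(M{\left(-4,\left(3 + 4\right) \left(0 + 0\right) \right)} + 3\right) 2 + 101 \left(-122\right) = \left(\left(-3\right) \left(-4\right) + 3\right) 2 + 101 \left(-122\right) = \left(12 + 3\right) 2 - 12322 = 15 \cdot 2 - 12322 = 30 - 12322 = -12292$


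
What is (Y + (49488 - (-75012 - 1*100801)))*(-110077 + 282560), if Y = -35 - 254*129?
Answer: 33202977500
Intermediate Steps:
Y = -32801 (Y = -35 - 32766 = -32801)
(Y + (49488 - (-75012 - 1*100801)))*(-110077 + 282560) = (-32801 + (49488 - (-75012 - 1*100801)))*(-110077 + 282560) = (-32801 + (49488 - (-75012 - 100801)))*172483 = (-32801 + (49488 - 1*(-175813)))*172483 = (-32801 + (49488 + 175813))*172483 = (-32801 + 225301)*172483 = 192500*172483 = 33202977500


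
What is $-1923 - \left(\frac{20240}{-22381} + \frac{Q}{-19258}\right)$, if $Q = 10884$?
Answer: $- \frac{414102597665}{215506649} \approx -1921.5$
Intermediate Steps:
$-1923 - \left(\frac{20240}{-22381} + \frac{Q}{-19258}\right) = -1923 - \left(\frac{20240}{-22381} + \frac{10884}{-19258}\right) = -1923 - \left(20240 \left(- \frac{1}{22381}\right) + 10884 \left(- \frac{1}{19258}\right)\right) = -1923 - \left(- \frac{20240}{22381} - \frac{5442}{9629}\right) = -1923 - - \frac{316688362}{215506649} = -1923 + \frac{316688362}{215506649} = - \frac{414102597665}{215506649}$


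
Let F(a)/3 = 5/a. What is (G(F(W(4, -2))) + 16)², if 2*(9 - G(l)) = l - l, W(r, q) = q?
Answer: 625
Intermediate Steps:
F(a) = 15/a (F(a) = 3*(5/a) = 15/a)
G(l) = 9 (G(l) = 9 - (l - l)/2 = 9 - ½*0 = 9 + 0 = 9)
(G(F(W(4, -2))) + 16)² = (9 + 16)² = 25² = 625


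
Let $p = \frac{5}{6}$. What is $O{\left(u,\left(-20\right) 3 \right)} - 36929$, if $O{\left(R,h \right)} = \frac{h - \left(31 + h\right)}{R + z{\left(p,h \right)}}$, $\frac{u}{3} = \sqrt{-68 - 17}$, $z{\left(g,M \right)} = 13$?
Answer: $\frac{3 \left(- 36929 \sqrt{85} + 160036 i\right)}{- 13 i + 3 \sqrt{85}} \approx -36929.0 + 0.918 i$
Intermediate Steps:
$p = \frac{5}{6}$ ($p = 5 \cdot \frac{1}{6} = \frac{5}{6} \approx 0.83333$)
$u = 3 i \sqrt{85}$ ($u = 3 \sqrt{-68 - 17} = 3 \sqrt{-85} = 3 i \sqrt{85} \approx 27.659 i$)
$O{\left(R,h \right)} = - \frac{31}{13 + R}$ ($O{\left(R,h \right)} = \frac{h - \left(31 + h\right)}{R + 13} = - \frac{31}{13 + R}$)
$O{\left(u,\left(-20\right) 3 \right)} - 36929 = - \frac{31}{13 + 3 i \sqrt{85}} - 36929 = -36929 - \frac{31}{13 + 3 i \sqrt{85}}$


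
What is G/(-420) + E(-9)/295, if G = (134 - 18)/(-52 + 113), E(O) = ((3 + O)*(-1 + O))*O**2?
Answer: 6223949/377895 ≈ 16.470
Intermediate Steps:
E(O) = O**2*(-1 + O)*(3 + O) (E(O) = ((-1 + O)*(3 + O))*O**2 = O**2*(-1 + O)*(3 + O))
G = 116/61 ≈ 1.9016
G/(-420) + E(-9)/295 = (116/61)/(-420) + ((-9)**2*(-3 + (-9)**2 + 2*(-9)))/295 = (116/61)*(-1/420) + (81*(-3 + 81 - 18))*(1/295) = -29/6405 + (81*60)*(1/295) = -29/6405 + 4860*(1/295) = -29/6405 + 972/59 = 6223949/377895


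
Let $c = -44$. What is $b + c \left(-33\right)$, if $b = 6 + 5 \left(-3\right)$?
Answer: $1443$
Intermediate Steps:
$b = -9$ ($b = 6 - 15 = -9$)
$b + c \left(-33\right) = -9 - -1452 = -9 + 1452 = 1443$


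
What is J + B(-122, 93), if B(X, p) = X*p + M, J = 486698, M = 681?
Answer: 476033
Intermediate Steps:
B(X, p) = 681 + X*p (B(X, p) = X*p + 681 = 681 + X*p)
J + B(-122, 93) = 486698 + (681 - 122*93) = 486698 + (681 - 11346) = 486698 - 10665 = 476033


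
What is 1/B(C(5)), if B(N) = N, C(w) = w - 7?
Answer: -1/2 ≈ -0.50000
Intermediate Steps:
C(w) = -7 + w
1/B(C(5)) = 1/(-7 + 5) = 1/(-2) = -1/2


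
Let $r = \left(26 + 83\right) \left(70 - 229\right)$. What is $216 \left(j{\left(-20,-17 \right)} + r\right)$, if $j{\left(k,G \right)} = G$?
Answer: $-3747168$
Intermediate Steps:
$r = -17331$ ($r = 109 \left(-159\right) = -17331$)
$216 \left(j{\left(-20,-17 \right)} + r\right) = 216 \left(-17 - 17331\right) = 216 \left(-17348\right) = -3747168$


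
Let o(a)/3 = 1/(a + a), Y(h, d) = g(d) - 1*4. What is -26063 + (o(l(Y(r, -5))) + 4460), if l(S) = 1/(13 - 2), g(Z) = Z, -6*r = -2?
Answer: -43173/2 ≈ -21587.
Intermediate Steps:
r = ⅓ (r = -⅙*(-2) = ⅓ ≈ 0.33333)
Y(h, d) = -4 + d (Y(h, d) = d - 1*4 = d - 4 = -4 + d)
l(S) = 1/11
o(a) = 3/(2*a) (o(a) = 3/(a + a) = 3/((2*a)) = 3*(1/(2*a)) = 3/(2*a))
-26063 + (o(l(Y(r, -5))) + 4460) = -26063 + (3/(2*(1/11)) + 4460) = -26063 + ((3/2)*11 + 4460) = -26063 + (33/2 + 4460) = -26063 + 8953/2 = -43173/2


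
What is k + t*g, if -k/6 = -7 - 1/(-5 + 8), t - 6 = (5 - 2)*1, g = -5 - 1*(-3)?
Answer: 26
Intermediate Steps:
g = -2 (g = -5 + 3 = -2)
t = 9 (t = 6 + (5 - 2)*1 = 6 + 3*1 = 6 + 3 = 9)
k = 44 (k = -6*(-7 - 1/(-5 + 8)) = -6*(-7 - 1/3) = -6*(-22/3) = 44)
k + t*g = 44 + 9*(-2) = 44 - 18 = 26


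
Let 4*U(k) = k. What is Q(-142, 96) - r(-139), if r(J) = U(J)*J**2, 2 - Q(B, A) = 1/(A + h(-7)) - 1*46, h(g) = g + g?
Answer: 110118249/164 ≈ 6.7145e+5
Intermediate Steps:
h(g) = 2*g
U(k) = k/4
Q(B, A) = 48 - 1/(-14 + A) (Q(B, A) = 2 - (1/(A + 2*(-7)) - 1*46) = 2 - (1/(A - 14) - 46) = 2 - (1/(-14 + A) - 46) = 2 - (-46 + 1/(-14 + A)) = 2 + (46 - 1/(-14 + A)) = 48 - 1/(-14 + A))
r(J) = J**3/4 (r(J) = (J/4)*J**2 = J**3/4)
Q(-142, 96) - r(-139) = (-673 + 48*96)/(-14 + 96) - (-139)**3/4 = (-673 + 4608)/82 - (-2685619)/4 = (1/82)*3935 - 1*(-2685619/4) = 3935/82 + 2685619/4 = 110118249/164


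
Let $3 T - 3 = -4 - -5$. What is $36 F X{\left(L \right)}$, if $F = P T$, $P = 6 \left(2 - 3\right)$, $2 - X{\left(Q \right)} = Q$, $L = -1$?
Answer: $-864$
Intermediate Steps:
$T = \frac{4}{3}$ ($T = 1 + \frac{-4 - -5}{3} = 1 + \frac{-4 + 5}{3} = 1 + \frac{1}{3} \cdot 1 = 1 + \frac{1}{3} = \frac{4}{3} \approx 1.3333$)
$X{\left(Q \right)} = 2 - Q$
$P = -6$ ($P = 6 \left(-1\right) = -6$)
$F = -8$ ($F = \left(-6\right) \frac{4}{3} = -8$)
$36 F X{\left(L \right)} = 36 \left(-8\right) \left(2 - -1\right) = - 288 \left(2 + 1\right) = \left(-288\right) 3 = -864$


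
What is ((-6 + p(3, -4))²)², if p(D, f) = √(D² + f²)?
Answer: 1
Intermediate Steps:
((-6 + p(3, -4))²)² = ((-6 + √(3² + (-4)²))²)² = ((-6 + √(9 + 16))²)² = ((-6 + √25)²)² = ((-6 + 5)²)² = ((-1)²)² = 1² = 1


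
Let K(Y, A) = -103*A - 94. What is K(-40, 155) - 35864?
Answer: -51923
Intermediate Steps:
K(Y, A) = -94 - 103*A
K(-40, 155) - 35864 = (-94 - 103*155) - 35864 = (-94 - 15965) - 35864 = -16059 - 35864 = -51923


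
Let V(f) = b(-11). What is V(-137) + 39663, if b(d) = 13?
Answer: 39676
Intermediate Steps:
V(f) = 13
V(-137) + 39663 = 13 + 39663 = 39676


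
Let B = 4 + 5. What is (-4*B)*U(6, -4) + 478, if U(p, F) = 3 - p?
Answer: 586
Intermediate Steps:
B = 9
(-4*B)*U(6, -4) + 478 = (-4*9)*(3 - 1*6) + 478 = -36*(3 - 6) + 478 = -36*(-3) + 478 = 108 + 478 = 586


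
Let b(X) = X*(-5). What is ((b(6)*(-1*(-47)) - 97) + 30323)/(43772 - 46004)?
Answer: -3602/279 ≈ -12.910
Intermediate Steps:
b(X) = -5*X
((b(6)*(-1*(-47)) - 97) + 30323)/(43772 - 46004) = (((-5*6)*(-1*(-47)) - 97) + 30323)/(43772 - 46004) = ((-30*47 - 97) + 30323)/(-2232) = ((-1410 - 97) + 30323)*(-1/2232) = (-1507 + 30323)*(-1/2232) = 28816*(-1/2232) = -3602/279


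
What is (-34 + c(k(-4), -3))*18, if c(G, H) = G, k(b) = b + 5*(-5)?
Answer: -1134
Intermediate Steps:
k(b) = -25 + b (k(b) = b - 25 = -25 + b)
(-34 + c(k(-4), -3))*18 = (-34 + (-25 - 4))*18 = (-34 - 29)*18 = -63*18 = -1134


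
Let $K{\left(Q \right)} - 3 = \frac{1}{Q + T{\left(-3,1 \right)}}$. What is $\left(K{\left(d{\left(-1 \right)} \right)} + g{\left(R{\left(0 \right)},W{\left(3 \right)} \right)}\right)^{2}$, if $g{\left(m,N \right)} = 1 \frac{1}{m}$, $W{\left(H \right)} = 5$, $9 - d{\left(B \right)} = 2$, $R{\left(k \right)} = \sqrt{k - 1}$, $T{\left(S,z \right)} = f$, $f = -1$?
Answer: $\frac{325}{36} - \frac{19 i}{3} \approx 9.0278 - 6.3333 i$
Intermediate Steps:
$T{\left(S,z \right)} = -1$
$R{\left(k \right)} = \sqrt{-1 + k}$
$d{\left(B \right)} = 7$ ($d{\left(B \right)} = 9 - 2 = 7$)
$K{\left(Q \right)} = 3 + \frac{1}{-1 + Q}$ ($K{\left(Q \right)} = 3 + \frac{1}{Q - 1} = 3 + \frac{1}{-1 + Q}$)
$g{\left(m,N \right)} = \frac{1}{m}$
$\left(K{\left(d{\left(-1 \right)} \right)} + g{\left(R{\left(0 \right)},W{\left(3 \right)} \right)}\right)^{2} = \left(\frac{-2 + 3 \cdot 7}{-1 + 7} + \frac{1}{\sqrt{-1 + 0}}\right)^{2} = \left(\frac{-2 + 21}{6} + \frac{1}{\sqrt{-1}}\right)^{2} = \left(\frac{1}{6} \cdot 19 + \frac{1}{i}\right)^{2} = \left(\frac{19}{6} - i\right)^{2}$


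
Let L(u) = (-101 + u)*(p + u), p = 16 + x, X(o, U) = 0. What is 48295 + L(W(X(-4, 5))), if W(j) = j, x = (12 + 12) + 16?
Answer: 42639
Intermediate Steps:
x = 40 (x = 24 + 16 = 40)
p = 56 (p = 16 + 40 = 56)
L(u) = (-101 + u)*(56 + u)
48295 + L(W(X(-4, 5))) = 48295 + (-5656 + 0² - 45*0) = 48295 + (-5656 + 0 + 0) = 48295 - 5656 = 42639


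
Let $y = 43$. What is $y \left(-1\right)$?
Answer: $-43$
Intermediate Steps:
$y \left(-1\right) = 43 \left(-1\right) = -43$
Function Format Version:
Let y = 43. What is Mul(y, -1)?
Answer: -43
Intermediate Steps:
Mul(y, -1) = Mul(43, -1) = -43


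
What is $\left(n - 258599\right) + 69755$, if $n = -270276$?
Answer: $-459120$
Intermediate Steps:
$\left(n - 258599\right) + 69755 = \left(-270276 - 258599\right) + 69755 = -528875 + 69755 = -459120$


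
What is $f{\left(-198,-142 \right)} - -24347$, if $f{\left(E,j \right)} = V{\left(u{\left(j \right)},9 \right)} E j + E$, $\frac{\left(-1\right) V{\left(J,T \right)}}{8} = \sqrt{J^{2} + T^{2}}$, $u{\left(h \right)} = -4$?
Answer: $24149 - 224928 \sqrt{97} \approx -2.1911 \cdot 10^{6}$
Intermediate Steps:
$V{\left(J,T \right)} = - 8 \sqrt{J^{2} + T^{2}}$
$f{\left(E,j \right)} = E - 8 E j \sqrt{97}$ ($f{\left(E,j \right)} = - 8 \sqrt{\left(-4\right)^{2} + 9^{2}} E j + E = - 8 \sqrt{16 + 81} E j + E = - 8 \sqrt{97} E j + E = - 8 E \sqrt{97} j + E = - 8 E j \sqrt{97} + E = E - 8 E j \sqrt{97}$)
$f{\left(-198,-142 \right)} - -24347 = - 198 \left(1 - - 1136 \sqrt{97}\right) - -24347 = - 198 \left(1 + 1136 \sqrt{97}\right) + 24347 = \left(-198 - 224928 \sqrt{97}\right) + 24347 = 24149 - 224928 \sqrt{97}$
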